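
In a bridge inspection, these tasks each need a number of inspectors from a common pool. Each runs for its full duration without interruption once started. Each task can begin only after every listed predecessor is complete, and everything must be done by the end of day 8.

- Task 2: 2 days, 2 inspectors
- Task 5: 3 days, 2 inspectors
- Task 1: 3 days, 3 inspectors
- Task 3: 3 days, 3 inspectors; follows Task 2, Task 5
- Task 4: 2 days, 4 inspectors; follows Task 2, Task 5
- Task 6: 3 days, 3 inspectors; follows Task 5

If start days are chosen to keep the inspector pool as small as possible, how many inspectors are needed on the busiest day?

7

Early-start (Task 2@1, Task 5@1, Task 1@1, Task 3@4, Task 4@4, Task 6@4) gives peak 10: d1:7  d2:7  d3:5  d4:10  d5:10  d6:6  d7:0  d8:0.
Shift Task 6→6.
Schedule Task 2@1, Task 5@1, Task 1@1, Task 3@4, Task 4@4, Task 6@6: d1:7  d2:7  d3:5  d4:7  d5:7  d6:6  d7:3  d8:3 — peak 7.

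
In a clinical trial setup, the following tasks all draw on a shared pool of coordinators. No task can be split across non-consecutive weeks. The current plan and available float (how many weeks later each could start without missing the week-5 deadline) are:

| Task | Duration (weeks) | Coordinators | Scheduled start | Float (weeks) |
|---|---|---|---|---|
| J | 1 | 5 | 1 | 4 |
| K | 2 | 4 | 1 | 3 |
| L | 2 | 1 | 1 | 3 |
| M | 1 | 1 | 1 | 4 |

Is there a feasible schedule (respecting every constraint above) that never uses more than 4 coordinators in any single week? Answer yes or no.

The minimum achievable peak is 5; 4 < 5, so no feasible schedule stays within the cap.

no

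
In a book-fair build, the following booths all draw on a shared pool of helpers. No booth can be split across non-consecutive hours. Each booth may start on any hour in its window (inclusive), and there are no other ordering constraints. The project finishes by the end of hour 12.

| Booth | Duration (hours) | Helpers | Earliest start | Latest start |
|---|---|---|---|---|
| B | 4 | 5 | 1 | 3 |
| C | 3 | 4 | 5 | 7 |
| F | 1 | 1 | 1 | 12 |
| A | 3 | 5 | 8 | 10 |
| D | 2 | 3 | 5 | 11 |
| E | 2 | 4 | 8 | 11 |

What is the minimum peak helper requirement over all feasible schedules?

Early-start (B@1, C@5, F@1, A@8, D@5, E@8) gives peak 9: h1:6  h2:5  h3:5  h4:5  h5:7  h6:7  h7:4  h8:9  h9:9  h10:5  h11:0  h12:0.
Shift E→11.
Schedule B@1, C@5, F@1, A@8, D@5, E@11: h1:6  h2:5  h3:5  h4:5  h5:7  h6:7  h7:4  h8:5  h9:5  h10:5  h11:4  h12:4 — peak 7.

7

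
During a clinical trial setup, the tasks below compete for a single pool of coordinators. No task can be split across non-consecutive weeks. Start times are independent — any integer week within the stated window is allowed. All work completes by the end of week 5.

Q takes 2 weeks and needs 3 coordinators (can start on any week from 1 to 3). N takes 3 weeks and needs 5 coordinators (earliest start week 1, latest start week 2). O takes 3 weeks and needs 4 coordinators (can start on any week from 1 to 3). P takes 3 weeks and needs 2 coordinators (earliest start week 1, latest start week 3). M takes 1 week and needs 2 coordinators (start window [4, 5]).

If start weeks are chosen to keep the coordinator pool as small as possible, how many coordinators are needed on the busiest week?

11

Early-start (Q@1, N@1, O@1, P@1, M@4) gives peak 14: w1:14  w2:14  w3:11  w4:2  w5:0.
Shift O→3.
Schedule Q@1, N@1, O@3, P@1, M@4: w1:10  w2:10  w3:11  w4:6  w5:4 — peak 11.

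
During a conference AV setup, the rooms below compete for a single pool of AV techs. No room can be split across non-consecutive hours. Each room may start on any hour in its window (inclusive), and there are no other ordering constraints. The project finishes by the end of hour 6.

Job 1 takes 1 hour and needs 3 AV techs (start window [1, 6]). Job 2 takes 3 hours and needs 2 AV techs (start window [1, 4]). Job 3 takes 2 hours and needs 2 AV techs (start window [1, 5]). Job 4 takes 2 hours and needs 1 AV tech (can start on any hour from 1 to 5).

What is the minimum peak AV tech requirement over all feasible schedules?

3

Early-start (Job 1@1, Job 2@1, Job 3@1, Job 4@1) gives peak 8: h1:8  h2:5  h3:2  h4:0  h5:0  h6:0.
Shift Job 2→2, Job 3→5, Job 4→2.
Schedule Job 1@1, Job 2@2, Job 3@5, Job 4@2: h1:3  h2:3  h3:3  h4:2  h5:2  h6:2 — peak 3.
Total AV tech-hours = 15 over 6 hours ⇒ peak ≥ ⌈15/6⌉ = 3, so 3 is optimal.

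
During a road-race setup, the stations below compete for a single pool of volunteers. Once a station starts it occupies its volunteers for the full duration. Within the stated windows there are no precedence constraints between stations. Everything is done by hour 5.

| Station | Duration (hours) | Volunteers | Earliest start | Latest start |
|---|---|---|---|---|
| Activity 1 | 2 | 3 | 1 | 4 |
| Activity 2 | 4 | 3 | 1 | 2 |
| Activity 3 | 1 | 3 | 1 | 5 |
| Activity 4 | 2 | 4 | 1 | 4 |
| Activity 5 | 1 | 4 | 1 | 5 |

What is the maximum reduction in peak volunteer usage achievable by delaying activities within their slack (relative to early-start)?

Early-start peak: h1:17  h2:10  h3:3  h4:3  h5:0 ⇒ 17.
Leveled (Activity 1@1, Activity 2@1, Activity 3@5, Activity 4@3, Activity 5@5): h1:6  h2:6  h3:7  h4:7  h5:7 ⇒ 7.
Reduction 17 − 7 = 10.

10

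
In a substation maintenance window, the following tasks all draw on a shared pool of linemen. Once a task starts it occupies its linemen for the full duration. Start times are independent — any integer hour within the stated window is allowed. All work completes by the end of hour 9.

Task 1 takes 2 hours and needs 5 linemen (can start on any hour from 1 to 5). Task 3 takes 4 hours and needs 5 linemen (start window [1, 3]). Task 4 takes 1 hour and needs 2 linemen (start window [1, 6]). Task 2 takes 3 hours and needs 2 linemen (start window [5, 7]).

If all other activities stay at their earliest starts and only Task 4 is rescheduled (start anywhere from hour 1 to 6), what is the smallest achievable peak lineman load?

10

Task 4@1: h1:12  h2:10  h3:5  h4:5  h5:2  h6:2  h7:2  h8:0  h9:0 → peak 12
Task 4@2: h1:10  h2:12  h3:5  h4:5  h5:2  h6:2  h7:2  h8:0  h9:0 → peak 12
Task 4@3: h1:10  h2:10  h3:7  h4:5  h5:2  h6:2  h7:2  h8:0  h9:0 → peak 10
Task 4@4: h1:10  h2:10  h3:5  h4:7  h5:2  h6:2  h7:2  h8:0  h9:0 → peak 10
Task 4@5: h1:10  h2:10  h3:5  h4:5  h5:4  h6:2  h7:2  h8:0  h9:0 → peak 10
Task 4@6: h1:10  h2:10  h3:5  h4:5  h5:2  h6:4  h7:2  h8:0  h9:0 → peak 10
Best is Task 4@3, peak 10.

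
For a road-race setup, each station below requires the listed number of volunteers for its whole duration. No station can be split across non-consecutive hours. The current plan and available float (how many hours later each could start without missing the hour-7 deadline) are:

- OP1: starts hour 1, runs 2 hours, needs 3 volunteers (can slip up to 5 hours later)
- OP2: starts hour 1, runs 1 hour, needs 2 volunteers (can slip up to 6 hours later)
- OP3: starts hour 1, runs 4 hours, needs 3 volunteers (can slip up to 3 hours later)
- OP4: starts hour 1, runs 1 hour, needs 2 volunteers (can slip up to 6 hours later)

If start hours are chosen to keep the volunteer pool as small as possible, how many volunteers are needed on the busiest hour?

Early-start (OP1@1, OP2@1, OP3@1, OP4@1) gives peak 10: h1:10  h2:6  h3:3  h4:3  h5:0  h6:0  h7:0.
Shift OP2→3, OP3→4, OP4→3.
Schedule OP1@1, OP2@3, OP3@4, OP4@3: h1:3  h2:3  h3:4  h4:3  h5:3  h6:3  h7:3 — peak 4.
Total volunteer-hours = 22 over 7 hours ⇒ peak ≥ ⌈22/7⌉ = 4, so 4 is optimal.

4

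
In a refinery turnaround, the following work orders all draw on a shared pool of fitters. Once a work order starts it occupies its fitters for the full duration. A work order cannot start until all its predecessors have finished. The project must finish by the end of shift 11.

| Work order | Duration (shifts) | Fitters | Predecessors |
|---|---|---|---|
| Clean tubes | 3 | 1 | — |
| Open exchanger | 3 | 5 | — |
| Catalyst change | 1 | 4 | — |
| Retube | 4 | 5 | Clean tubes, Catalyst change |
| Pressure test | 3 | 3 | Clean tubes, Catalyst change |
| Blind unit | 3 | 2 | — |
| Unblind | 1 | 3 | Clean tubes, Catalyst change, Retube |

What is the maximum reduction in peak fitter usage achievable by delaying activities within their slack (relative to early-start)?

5

Early-start peak: s1:12  s2:8  s3:8  s4:8  s5:8  s6:8  s7:5  s8:3  s9:0  s10:0  s11:0 ⇒ 12.
Leveled (Clean tubes@1, Open exchanger@1, Catalyst change@4, Retube@5, Pressure test@9, Blind unit@4, Unblind@9): s1:6  s2:6  s3:6  s4:6  s5:7  s6:7  s7:5  s8:5  s9:6  s10:3  s11:3 ⇒ 7.
Reduction 12 − 7 = 5.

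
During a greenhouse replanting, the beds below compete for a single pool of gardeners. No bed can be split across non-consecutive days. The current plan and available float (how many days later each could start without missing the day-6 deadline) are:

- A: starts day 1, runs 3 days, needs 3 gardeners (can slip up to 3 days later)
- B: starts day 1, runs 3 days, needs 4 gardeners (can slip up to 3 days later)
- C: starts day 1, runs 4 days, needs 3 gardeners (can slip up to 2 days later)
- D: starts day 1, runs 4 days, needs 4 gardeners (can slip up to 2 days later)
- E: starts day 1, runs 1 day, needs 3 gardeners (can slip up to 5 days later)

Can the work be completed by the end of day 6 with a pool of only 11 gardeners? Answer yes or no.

yes

Schedule A@1, B@4, C@1, D@1, E@5: d1:10  d2:10  d3:10  d4:11  d5:7  d6:4 — peak 11 ≤ 11.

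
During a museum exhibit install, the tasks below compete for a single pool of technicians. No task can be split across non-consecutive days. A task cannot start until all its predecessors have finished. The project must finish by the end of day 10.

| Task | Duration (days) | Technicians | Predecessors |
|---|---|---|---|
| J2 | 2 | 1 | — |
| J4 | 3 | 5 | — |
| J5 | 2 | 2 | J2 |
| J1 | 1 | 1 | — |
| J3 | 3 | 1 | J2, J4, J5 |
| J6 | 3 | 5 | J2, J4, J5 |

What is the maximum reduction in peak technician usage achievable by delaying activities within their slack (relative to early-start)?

Early-start peak: d1:7  d2:6  d3:7  d4:2  d5:6  d6:6  d7:6  d8:0  d9:0  d10:0 ⇒ 7.
Leveled (J2@1, J4@1, J5@4, J1@3, J3@6, J6@6): d1:6  d2:6  d3:6  d4:2  d5:2  d6:6  d7:6  d8:6  d9:0  d10:0 ⇒ 6.
Reduction 7 − 6 = 1.

1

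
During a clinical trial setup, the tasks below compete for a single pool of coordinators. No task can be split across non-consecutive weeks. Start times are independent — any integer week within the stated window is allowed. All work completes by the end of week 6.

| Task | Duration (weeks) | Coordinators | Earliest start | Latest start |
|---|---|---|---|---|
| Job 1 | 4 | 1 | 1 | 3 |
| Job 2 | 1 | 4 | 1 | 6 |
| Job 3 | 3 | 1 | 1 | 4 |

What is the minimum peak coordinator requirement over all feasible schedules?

4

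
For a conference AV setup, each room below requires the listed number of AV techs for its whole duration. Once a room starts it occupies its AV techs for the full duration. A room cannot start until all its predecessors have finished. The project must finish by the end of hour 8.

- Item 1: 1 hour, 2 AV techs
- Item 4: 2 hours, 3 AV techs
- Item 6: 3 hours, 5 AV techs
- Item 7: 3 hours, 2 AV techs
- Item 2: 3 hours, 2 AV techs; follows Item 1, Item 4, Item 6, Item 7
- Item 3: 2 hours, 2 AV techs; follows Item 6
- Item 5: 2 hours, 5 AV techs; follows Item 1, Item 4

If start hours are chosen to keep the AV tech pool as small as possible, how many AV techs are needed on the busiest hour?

Early-start (Item 1@1, Item 4@1, Item 6@1, Item 7@1, Item 2@4, Item 3@4, Item 5@3) gives peak 12: h1:12  h2:10  h3:12  h4:9  h5:4  h6:2  h7:0  h8:0.
Shift Item 4→4, Item 7→2, Item 2→6, Item 5→6.
Schedule Item 1@1, Item 4@4, Item 6@1, Item 7@2, Item 2@6, Item 3@4, Item 5@6: h1:7  h2:7  h3:7  h4:7  h5:5  h6:7  h7:7  h8:2 — peak 7.
Total AV tech-hours = 49 over 8 hours ⇒ peak ≥ ⌈49/8⌉ = 7, so 7 is optimal.

7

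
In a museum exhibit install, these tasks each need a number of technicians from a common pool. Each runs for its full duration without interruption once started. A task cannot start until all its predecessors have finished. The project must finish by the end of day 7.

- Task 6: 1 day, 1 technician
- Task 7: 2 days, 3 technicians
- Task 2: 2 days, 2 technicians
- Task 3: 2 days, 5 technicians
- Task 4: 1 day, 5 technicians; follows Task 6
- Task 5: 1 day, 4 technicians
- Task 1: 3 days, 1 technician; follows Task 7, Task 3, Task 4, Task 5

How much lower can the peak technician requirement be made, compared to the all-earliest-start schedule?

Early-start peak: d1:15  d2:15  d3:1  d4:1  d5:1  d6:0  d7:0 ⇒ 15.
Leveled (Task 6@1, Task 7@1, Task 2@3, Task 3@2, Task 4@4, Task 5@1, Task 1@5): d1:8  d2:8  d3:7  d4:7  d5:1  d6:1  d7:1 ⇒ 8.
Reduction 15 − 8 = 7.

7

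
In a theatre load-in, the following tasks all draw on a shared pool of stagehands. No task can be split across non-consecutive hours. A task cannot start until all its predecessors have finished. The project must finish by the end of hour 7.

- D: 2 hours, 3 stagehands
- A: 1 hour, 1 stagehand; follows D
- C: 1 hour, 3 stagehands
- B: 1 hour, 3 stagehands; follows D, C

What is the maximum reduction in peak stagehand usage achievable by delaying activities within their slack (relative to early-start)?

Early-start peak: h1:6  h2:3  h3:4  h4:0  h5:0  h6:0  h7:0 ⇒ 6.
Leveled (D@1, A@3, C@4, B@5): h1:3  h2:3  h3:1  h4:3  h5:3  h6:0  h7:0 ⇒ 3.
Reduction 6 − 3 = 3.

3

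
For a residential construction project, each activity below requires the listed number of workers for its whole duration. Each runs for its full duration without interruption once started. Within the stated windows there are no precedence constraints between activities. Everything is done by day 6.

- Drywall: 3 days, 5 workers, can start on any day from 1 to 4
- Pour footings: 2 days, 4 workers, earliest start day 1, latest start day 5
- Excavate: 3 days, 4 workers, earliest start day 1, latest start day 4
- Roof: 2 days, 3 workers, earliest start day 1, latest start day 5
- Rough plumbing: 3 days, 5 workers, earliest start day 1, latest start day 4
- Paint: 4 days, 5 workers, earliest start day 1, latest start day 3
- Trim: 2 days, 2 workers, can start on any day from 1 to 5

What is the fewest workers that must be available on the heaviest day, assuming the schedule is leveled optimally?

14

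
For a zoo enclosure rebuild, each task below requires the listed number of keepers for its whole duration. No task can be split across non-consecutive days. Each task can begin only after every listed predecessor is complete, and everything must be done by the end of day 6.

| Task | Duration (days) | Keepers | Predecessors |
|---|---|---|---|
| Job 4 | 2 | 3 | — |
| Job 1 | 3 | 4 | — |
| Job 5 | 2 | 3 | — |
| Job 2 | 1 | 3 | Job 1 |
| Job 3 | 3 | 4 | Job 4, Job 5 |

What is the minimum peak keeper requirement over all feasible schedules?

8

Early-start (Job 4@1, Job 1@1, Job 5@1, Job 2@4, Job 3@3) gives peak 10: d1:10  d2:10  d3:8  d4:7  d5:4  d6:0.
Shift Job 1→3, Job 2→6.
Schedule Job 4@1, Job 1@3, Job 5@1, Job 2@6, Job 3@3: d1:6  d2:6  d3:8  d4:8  d5:8  d6:3 — peak 8.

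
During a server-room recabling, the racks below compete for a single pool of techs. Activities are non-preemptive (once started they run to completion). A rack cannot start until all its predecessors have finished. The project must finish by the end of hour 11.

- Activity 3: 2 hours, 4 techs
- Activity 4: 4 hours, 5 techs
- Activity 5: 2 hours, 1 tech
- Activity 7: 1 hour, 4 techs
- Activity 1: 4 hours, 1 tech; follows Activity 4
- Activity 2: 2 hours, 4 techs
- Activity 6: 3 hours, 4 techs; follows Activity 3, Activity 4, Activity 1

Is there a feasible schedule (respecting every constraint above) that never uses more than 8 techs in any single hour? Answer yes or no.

yes

Schedule Activity 3@5, Activity 4@1, Activity 5@1, Activity 7@7, Activity 1@5, Activity 2@8, Activity 6@9: h1:6  h2:6  h3:5  h4:5  h5:5  h6:5  h7:5  h8:5  h9:8  h10:4  h11:4 — peak 8 ≤ 8.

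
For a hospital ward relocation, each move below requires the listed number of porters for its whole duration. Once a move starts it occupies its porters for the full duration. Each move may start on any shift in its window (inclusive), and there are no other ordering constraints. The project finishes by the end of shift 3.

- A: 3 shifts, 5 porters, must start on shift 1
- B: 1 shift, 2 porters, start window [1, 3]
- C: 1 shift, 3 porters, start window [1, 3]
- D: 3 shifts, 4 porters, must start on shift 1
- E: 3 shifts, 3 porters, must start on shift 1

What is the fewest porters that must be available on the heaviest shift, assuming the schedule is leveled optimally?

15

Early-start (A@1, B@1, C@1, D@1, E@1) gives peak 17: s1:17  s2:12  s3:12.
Shift C→2.
Schedule A@1, B@1, C@2, D@1, E@1: s1:14  s2:15  s3:12 — peak 15.
No arrangement of the 9 feasible schedules does better.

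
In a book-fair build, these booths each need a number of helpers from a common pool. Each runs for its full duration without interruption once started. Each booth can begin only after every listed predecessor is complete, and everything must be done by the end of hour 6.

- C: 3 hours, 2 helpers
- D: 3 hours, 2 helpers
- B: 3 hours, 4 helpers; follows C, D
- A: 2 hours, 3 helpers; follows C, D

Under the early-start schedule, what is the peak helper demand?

7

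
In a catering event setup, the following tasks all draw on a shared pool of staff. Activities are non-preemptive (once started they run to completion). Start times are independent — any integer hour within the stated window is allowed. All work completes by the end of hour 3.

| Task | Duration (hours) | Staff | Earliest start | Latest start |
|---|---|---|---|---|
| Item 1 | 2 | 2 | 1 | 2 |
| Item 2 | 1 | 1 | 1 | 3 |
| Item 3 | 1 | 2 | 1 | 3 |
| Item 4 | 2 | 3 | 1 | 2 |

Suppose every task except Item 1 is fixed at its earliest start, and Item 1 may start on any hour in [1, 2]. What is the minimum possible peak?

Item 1@1: h1:8  h2:5  h3:0 → peak 8
Item 1@2: h1:6  h2:5  h3:2 → peak 6
Best is Item 1@2, peak 6.

6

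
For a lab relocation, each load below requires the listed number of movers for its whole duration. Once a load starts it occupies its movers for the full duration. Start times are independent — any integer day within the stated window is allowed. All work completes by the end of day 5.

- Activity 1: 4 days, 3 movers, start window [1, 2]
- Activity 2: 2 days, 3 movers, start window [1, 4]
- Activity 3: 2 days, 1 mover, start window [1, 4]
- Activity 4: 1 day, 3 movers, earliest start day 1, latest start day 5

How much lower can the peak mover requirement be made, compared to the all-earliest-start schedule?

Early-start peak: d1:10  d2:7  d3:3  d4:3  d5:0 ⇒ 10.
Leveled (Activity 1@1, Activity 2@1, Activity 3@3, Activity 4@5): d1:6  d2:6  d3:4  d4:4  d5:3 ⇒ 6.
Reduction 10 − 6 = 4.

4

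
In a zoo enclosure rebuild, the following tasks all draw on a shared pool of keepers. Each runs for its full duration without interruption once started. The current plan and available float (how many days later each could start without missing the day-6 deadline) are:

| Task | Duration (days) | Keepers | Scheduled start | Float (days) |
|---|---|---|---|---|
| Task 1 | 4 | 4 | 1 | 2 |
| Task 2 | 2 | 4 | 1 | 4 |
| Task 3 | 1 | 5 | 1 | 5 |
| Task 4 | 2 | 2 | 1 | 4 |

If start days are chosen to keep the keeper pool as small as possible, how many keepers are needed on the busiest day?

8

Early-start (Task 1@1, Task 2@1, Task 3@1, Task 4@1) gives peak 15: d1:15  d2:10  d3:4  d4:4  d5:0  d6:0.
Shift Task 3→5, Task 4→3.
Schedule Task 1@1, Task 2@1, Task 3@5, Task 4@3: d1:8  d2:8  d3:6  d4:6  d5:5  d6:0 — peak 8.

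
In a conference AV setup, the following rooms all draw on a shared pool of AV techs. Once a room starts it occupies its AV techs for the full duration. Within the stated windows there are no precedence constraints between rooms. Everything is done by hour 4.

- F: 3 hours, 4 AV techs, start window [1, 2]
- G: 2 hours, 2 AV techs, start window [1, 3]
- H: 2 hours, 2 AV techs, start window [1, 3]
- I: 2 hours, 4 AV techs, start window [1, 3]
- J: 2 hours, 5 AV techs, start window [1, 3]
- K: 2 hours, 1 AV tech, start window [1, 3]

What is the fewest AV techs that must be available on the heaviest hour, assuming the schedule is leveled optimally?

Early-start (F@1, G@1, H@1, I@1, J@1, K@1) gives peak 18: h1:18  h2:18  h3:4  h4:0.
Shift H→3, J→3.
Schedule F@1, G@1, H@3, I@1, J@3, K@1: h1:11  h2:11  h3:11  h4:7 — peak 11.

11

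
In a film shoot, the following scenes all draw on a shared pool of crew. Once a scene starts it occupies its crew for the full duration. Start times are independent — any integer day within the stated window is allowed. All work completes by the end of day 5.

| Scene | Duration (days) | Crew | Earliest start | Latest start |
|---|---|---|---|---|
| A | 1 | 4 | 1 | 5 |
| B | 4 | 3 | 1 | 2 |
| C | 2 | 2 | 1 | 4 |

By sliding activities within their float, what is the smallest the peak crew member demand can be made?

5

Early-start (A@1, B@1, C@1) gives peak 9: d1:9  d2:5  d3:3  d4:3  d5:0.
Shift B→2, C→2.
Schedule A@1, B@2, C@2: d1:4  d2:5  d3:5  d4:3  d5:3 — peak 5.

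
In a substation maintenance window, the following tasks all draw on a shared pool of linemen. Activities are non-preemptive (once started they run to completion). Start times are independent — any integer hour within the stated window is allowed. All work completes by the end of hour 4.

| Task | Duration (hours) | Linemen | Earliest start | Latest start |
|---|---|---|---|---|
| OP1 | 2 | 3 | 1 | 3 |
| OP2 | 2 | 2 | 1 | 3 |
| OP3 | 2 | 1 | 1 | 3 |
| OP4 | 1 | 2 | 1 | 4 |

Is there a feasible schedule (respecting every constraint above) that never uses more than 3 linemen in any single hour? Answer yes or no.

Total lineman-hours = 14; over 4 hours the average is 14/4 > 3, so some hour must exceed 3.

no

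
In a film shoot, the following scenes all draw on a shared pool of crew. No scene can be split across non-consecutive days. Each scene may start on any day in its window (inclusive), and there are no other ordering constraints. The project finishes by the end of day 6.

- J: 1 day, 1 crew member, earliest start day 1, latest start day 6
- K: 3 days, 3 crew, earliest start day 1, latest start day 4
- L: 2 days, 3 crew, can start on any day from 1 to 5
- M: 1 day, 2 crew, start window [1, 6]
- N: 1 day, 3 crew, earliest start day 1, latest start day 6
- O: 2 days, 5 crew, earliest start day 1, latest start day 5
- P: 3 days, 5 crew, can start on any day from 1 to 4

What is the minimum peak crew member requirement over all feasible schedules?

8

Early-start (J@1, K@1, L@1, M@1, N@1, O@1, P@1) gives peak 22: d1:22  d2:16  d3:8  d4:0  d5:0  d6:0.
Shift L→4, N→6, O→2, P→4.
Schedule J@1, K@1, L@4, M@1, N@6, O@2, P@4: d1:6  d2:8  d3:8  d4:8  d5:8  d6:8 — peak 8.
Total crew member-days = 46 over 6 days ⇒ peak ≥ ⌈46/6⌉ = 8, so 8 is optimal.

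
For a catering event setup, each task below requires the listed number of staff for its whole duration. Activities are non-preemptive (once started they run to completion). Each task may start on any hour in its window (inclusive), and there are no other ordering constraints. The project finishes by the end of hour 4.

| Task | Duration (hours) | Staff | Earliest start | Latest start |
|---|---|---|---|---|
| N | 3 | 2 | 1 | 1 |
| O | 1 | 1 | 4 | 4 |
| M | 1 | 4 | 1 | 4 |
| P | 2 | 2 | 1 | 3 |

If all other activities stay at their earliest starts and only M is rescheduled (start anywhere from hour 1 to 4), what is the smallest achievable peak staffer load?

5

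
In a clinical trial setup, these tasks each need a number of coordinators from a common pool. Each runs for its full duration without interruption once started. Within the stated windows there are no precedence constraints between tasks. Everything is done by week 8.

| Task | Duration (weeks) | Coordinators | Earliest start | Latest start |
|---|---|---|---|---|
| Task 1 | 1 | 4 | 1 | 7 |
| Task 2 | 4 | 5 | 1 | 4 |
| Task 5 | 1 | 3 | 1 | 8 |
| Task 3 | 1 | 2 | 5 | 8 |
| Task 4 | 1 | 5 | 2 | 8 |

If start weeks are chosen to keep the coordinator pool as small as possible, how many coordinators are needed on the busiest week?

5

Early-start (Task 1@1, Task 2@1, Task 5@1, Task 3@5, Task 4@2) gives peak 12: w1:12  w2:10  w3:5  w4:5  w5:2  w6:0  w7:0  w8:0.
Shift Task 2→2, Task 5→6, Task 3→6, Task 4→7.
Schedule Task 1@1, Task 2@2, Task 5@6, Task 3@6, Task 4@7: w1:4  w2:5  w3:5  w4:5  w5:5  w6:5  w7:5  w8:0 — peak 5.
Total coordinator-weeks = 34 over 8 weeks ⇒ peak ≥ ⌈34/8⌉ = 5, so 5 is optimal.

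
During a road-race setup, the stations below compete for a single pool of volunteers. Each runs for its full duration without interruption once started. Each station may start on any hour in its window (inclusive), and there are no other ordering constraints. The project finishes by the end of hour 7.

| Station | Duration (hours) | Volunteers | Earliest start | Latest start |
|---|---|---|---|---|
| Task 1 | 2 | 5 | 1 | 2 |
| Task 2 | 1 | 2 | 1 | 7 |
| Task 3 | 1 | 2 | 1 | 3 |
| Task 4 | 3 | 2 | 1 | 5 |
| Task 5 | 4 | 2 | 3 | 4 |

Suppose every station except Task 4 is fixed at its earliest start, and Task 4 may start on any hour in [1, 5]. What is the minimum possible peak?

9

Task 4@1: h1:11  h2:7  h3:4  h4:2  h5:2  h6:2  h7:0 → peak 11
Task 4@2: h1:9  h2:7  h3:4  h4:4  h5:2  h6:2  h7:0 → peak 9
Task 4@3: h1:9  h2:5  h3:4  h4:4  h5:4  h6:2  h7:0 → peak 9
Task 4@4: h1:9  h2:5  h3:2  h4:4  h5:4  h6:4  h7:0 → peak 9
Task 4@5: h1:9  h2:5  h3:2  h4:2  h5:4  h6:4  h7:2 → peak 9
Best is Task 4@2, peak 9.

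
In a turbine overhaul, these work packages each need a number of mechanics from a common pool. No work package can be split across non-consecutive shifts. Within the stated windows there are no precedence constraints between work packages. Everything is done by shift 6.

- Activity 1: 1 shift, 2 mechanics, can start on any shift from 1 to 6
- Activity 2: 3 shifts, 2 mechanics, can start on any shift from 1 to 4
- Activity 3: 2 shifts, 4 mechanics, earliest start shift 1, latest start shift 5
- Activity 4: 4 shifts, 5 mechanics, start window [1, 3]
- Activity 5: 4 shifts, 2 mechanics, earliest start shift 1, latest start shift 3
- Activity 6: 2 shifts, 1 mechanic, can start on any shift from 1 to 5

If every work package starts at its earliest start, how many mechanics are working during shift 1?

At early start, shift 1 has: Activity 1, Activity 2, Activity 3, Activity 4, Activity 5, Activity 6.
Demand: 2 + 2 + 4 + 5 + 2 + 1 = 16.

16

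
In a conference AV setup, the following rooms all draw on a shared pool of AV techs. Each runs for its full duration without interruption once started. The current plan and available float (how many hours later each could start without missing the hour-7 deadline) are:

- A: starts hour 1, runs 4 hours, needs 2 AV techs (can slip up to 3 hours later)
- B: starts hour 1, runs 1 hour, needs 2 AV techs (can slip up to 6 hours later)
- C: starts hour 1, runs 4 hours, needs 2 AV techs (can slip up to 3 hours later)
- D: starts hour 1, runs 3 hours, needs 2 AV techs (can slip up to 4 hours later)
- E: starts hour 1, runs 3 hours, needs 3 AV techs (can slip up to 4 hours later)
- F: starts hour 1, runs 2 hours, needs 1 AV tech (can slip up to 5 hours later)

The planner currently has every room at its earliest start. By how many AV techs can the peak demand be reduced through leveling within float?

6

Early-start peak: h1:12  h2:10  h3:9  h4:4  h5:0  h6:0  h7:0 ⇒ 12.
Leveled (A@1, B@1, C@1, D@2, E@5, F@5): h1:6  h2:6  h3:6  h4:6  h5:4  h6:4  h7:3 ⇒ 6.
Reduction 12 − 6 = 6.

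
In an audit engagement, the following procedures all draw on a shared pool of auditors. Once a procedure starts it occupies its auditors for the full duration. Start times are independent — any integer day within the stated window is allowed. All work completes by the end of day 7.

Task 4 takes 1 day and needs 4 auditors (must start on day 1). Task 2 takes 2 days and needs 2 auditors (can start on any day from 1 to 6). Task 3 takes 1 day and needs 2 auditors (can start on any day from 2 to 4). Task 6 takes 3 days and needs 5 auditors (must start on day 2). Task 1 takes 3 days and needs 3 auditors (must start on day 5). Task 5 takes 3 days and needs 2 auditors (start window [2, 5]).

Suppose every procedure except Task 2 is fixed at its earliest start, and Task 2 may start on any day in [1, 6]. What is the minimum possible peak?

Task 2@1: d1:6  d2:11  d3:7  d4:7  d5:3  d6:3  d7:3 → peak 11
Task 2@2: d1:4  d2:11  d3:9  d4:7  d5:3  d6:3  d7:3 → peak 11
Task 2@3: d1:4  d2:9  d3:9  d4:9  d5:3  d6:3  d7:3 → peak 9
Task 2@4: d1:4  d2:9  d3:7  d4:9  d5:5  d6:3  d7:3 → peak 9
Task 2@5: d1:4  d2:9  d3:7  d4:7  d5:5  d6:5  d7:3 → peak 9
Task 2@6: d1:4  d2:9  d3:7  d4:7  d5:3  d6:5  d7:5 → peak 9
Best is Task 2@3, peak 9.

9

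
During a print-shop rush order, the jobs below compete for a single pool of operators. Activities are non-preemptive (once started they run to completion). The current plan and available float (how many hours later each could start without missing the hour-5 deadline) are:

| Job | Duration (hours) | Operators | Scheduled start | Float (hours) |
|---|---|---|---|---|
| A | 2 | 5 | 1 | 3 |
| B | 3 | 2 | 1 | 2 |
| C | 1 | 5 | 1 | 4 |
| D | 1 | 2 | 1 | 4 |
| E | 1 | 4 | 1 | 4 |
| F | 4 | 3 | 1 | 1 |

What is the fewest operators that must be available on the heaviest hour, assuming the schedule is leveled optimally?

Early-start (A@1, B@1, C@1, D@1, E@1, F@1) gives peak 21: h1:21  h2:10  h3:5  h4:3  h5:0.
Shift B→3, C→5, D→3, E→4.
Schedule A@1, B@3, C@5, D@3, E@4, F@1: h1:8  h2:8  h3:7  h4:9  h5:7 — peak 9.

9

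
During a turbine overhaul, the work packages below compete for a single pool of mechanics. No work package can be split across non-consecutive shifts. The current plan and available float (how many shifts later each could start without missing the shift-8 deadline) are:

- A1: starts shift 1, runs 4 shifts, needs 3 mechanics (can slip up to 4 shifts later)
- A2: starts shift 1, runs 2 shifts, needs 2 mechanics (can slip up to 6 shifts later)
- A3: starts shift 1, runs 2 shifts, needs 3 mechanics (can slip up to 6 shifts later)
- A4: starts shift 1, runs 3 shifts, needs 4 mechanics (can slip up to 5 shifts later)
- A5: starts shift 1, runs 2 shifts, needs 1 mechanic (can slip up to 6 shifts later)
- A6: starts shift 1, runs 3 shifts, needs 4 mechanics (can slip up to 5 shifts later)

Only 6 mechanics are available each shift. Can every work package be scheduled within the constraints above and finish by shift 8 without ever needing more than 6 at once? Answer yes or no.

no

The minimum achievable peak is 7; 6 < 7, so no feasible schedule stays within the cap.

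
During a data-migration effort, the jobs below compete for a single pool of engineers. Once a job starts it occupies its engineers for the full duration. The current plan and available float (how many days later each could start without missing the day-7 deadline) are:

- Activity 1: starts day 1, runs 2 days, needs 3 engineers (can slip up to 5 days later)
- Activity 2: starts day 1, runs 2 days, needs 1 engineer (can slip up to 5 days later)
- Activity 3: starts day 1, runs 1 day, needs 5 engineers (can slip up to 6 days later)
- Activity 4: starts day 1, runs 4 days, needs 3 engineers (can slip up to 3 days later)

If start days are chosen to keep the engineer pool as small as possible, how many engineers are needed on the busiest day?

5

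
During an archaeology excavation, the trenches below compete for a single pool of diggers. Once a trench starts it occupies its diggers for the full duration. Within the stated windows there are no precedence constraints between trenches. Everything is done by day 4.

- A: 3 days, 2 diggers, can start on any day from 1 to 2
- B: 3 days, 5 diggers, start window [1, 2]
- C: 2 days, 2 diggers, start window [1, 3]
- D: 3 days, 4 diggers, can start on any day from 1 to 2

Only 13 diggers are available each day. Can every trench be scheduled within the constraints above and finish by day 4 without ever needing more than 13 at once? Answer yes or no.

Schedule A@1, B@1, C@1, D@1: d1:13  d2:13  d3:11  d4:0 — peak 13 ≤ 13.

yes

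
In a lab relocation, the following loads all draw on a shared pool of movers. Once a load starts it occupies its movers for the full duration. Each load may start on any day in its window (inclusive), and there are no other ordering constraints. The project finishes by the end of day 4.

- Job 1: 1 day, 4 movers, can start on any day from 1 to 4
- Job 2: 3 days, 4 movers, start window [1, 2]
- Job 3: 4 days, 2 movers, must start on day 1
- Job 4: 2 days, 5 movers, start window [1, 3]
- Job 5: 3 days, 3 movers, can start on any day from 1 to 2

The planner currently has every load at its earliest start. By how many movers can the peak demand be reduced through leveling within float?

Early-start peak: d1:18  d2:14  d3:9  d4:2 ⇒ 18.
Leveled (Job 1@1, Job 2@1, Job 3@1, Job 4@2, Job 5@1): d1:13  d2:14  d3:14  d4:2 ⇒ 14.
Reduction 18 − 14 = 4.

4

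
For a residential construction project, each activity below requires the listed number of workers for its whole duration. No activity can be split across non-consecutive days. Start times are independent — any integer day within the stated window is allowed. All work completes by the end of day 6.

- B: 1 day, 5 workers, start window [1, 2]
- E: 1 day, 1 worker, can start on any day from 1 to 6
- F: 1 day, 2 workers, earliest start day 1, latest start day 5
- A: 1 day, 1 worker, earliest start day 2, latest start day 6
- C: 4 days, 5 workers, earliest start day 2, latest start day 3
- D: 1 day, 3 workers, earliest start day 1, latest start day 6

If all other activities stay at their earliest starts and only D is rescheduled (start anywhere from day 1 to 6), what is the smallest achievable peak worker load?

D@1: d1:11  d2:6  d3:5  d4:5  d5:5  d6:0 → peak 11
D@2: d1:8  d2:9  d3:5  d4:5  d5:5  d6:0 → peak 9
D@3: d1:8  d2:6  d3:8  d4:5  d5:5  d6:0 → peak 8
D@4: d1:8  d2:6  d3:5  d4:8  d5:5  d6:0 → peak 8
D@5: d1:8  d2:6  d3:5  d4:5  d5:8  d6:0 → peak 8
D@6: d1:8  d2:6  d3:5  d4:5  d5:5  d6:3 → peak 8
Best is D@3, peak 8.

8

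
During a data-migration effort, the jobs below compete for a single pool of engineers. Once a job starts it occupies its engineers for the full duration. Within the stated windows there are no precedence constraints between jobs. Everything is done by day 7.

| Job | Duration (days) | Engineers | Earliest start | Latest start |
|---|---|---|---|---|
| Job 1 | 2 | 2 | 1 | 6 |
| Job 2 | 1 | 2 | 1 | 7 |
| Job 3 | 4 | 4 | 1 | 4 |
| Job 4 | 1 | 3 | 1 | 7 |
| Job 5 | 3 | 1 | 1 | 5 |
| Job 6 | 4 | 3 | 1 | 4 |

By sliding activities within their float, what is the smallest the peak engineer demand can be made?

Early-start (Job 1@1, Job 2@1, Job 3@1, Job 4@1, Job 5@1, Job 6@1) gives peak 15: d1:15  d2:10  d3:8  d4:7  d5:0  d6:0  d7:0.
Shift Job 3→2, Job 4→6, Job 6→4.
Schedule Job 1@1, Job 2@1, Job 3@2, Job 4@6, Job 5@1, Job 6@4: d1:5  d2:7  d3:5  d4:7  d5:7  d6:6  d7:3 — peak 7.

7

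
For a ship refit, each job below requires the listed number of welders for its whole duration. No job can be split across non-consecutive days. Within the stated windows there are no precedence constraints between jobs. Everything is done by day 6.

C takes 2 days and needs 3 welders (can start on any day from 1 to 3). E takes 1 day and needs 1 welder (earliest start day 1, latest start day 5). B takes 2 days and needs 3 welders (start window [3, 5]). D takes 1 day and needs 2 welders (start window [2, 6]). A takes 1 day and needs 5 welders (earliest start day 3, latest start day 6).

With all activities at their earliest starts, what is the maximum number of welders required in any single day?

8

Early-start schedule: C@1, E@1, B@3, D@2, A@3.
Load per day: day 1: 4, day 2: 5, day 3: 8, day 4: 3, day 5: 0, day 6: 0.
Peak is 8.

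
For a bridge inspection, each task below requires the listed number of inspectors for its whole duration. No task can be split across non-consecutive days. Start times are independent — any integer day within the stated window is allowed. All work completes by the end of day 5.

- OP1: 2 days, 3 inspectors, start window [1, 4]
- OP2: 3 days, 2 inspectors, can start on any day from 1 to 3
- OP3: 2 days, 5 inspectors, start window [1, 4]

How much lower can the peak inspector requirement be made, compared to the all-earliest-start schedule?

5

Early-start peak: d1:10  d2:10  d3:2  d4:0  d5:0 ⇒ 10.
Leveled (OP1@1, OP2@1, OP3@4): d1:5  d2:5  d3:2  d4:5  d5:5 ⇒ 5.
Reduction 10 − 5 = 5.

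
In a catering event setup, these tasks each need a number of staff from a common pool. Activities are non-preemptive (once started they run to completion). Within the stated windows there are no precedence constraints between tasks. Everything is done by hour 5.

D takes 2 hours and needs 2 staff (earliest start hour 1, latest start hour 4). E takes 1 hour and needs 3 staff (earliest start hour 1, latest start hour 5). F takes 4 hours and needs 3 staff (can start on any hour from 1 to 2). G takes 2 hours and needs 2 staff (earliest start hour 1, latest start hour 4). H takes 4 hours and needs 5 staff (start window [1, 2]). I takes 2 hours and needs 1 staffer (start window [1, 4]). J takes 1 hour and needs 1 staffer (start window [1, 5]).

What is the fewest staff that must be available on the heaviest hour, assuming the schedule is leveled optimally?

Early-start (D@1, E@1, F@1, G@1, H@1, I@1, J@1) gives peak 17: h1:17  h2:13  h3:8  h4:8  h5:0.
Shift G→3, H→2.
Schedule D@1, E@1, F@1, G@3, H@2, I@1, J@1: h1:10  h2:11  h3:10  h4:10  h5:5 — peak 11.

11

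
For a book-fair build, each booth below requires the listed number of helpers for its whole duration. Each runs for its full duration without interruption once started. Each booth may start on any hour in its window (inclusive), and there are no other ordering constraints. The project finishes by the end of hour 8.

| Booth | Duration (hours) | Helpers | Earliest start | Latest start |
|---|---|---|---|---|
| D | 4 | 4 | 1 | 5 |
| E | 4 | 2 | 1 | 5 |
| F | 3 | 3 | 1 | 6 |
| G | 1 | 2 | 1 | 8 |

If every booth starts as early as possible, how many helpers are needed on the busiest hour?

11

Early-start schedule: D@1, E@1, F@1, G@1.
Load per hour: hour 1: 11, hour 2: 9, hour 3: 9, hour 4: 6, hour 5: 0, hour 6: 0, hour 7: 0, hour 8: 0.
Peak is 11.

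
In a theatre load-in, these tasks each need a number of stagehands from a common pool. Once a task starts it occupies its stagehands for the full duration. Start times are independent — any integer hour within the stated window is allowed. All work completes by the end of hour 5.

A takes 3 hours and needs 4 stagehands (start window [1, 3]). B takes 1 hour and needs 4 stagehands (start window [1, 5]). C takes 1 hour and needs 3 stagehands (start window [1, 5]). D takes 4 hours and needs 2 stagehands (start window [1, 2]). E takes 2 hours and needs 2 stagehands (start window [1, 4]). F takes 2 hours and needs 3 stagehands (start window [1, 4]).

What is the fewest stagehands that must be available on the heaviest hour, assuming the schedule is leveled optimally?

8

Early-start (A@1, B@1, C@1, D@1, E@1, F@1) gives peak 18: h1:18  h2:11  h3:6  h4:2  h5:0.
Shift C→4, D→2, E→2, F→4.
Schedule A@1, B@1, C@4, D@2, E@2, F@4: h1:8  h2:8  h3:8  h4:8  h5:5 — peak 8.
Total stagehand-hours = 37 over 5 hours ⇒ peak ≥ ⌈37/5⌉ = 8, so 8 is optimal.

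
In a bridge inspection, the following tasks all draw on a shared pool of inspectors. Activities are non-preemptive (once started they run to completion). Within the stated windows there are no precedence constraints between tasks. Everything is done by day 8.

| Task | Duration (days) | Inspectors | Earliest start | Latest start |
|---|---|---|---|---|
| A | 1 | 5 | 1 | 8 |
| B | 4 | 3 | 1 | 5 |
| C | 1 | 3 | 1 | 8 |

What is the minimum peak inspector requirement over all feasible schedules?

5

Early-start (A@1, B@1, C@1) gives peak 11: d1:11  d2:3  d3:3  d4:3  d5:0  d6:0  d7:0  d8:0.
Shift B→2, C→6.
Schedule A@1, B@2, C@6: d1:5  d2:3  d3:3  d4:3  d5:3  d6:3  d7:0  d8:0 — peak 5.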